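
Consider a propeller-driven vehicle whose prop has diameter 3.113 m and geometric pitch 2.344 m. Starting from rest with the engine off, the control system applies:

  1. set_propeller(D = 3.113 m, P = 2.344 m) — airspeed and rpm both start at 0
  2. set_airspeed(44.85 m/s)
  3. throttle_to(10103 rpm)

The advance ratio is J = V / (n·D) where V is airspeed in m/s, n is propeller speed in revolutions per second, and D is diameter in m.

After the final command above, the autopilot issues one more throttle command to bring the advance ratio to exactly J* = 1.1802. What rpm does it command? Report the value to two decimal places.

set_propeller: D = 3.113 m, P = 2.344 m (p = P/D = 0.752971); state ← (V=0, rpm=0)
set_airspeed(44.85): V ← 44.85 m/s
throttle_to(10103): rpm ← 10103
final state: V = 44.85 m/s, rpm = 10103 → n = rpm/60 = 168.383333 rev/s
target J* = 1.1802; solve J* = V/(n·D) for n: n = V/(J*·D) = 44.85/(1.1802 × 3.113) = 12.207528 rev/s
rpm = 60·n = 732.451659

rpm = 732.45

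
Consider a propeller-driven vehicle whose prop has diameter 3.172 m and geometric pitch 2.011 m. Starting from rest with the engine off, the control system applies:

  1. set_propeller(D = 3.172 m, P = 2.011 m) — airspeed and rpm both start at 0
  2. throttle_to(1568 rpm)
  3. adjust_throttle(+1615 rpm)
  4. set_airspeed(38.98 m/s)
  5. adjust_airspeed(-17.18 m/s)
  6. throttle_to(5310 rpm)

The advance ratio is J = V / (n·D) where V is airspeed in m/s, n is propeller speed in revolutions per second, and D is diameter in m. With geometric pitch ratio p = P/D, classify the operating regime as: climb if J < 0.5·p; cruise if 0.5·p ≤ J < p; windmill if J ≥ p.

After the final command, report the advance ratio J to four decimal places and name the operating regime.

set_propeller: D = 3.172 m, P = 2.011 m (p = P/D = 0.633985); state ← (V=0, rpm=0)
throttle_to(1568): rpm ← 1568
adjust_throttle(+1615): rpm ← 1568 +1615 = 3183
set_airspeed(38.98): V ← 38.98 m/s
adjust_airspeed(-17.18): V ← 38.98 -17.18 = 21.8 m/s
throttle_to(5310): rpm ← 5310
final state: V = 21.8 m/s, rpm = 5310 → n = rpm/60 = 88.500000 rev/s
J = V / (n·D) = 21.8 / (88.500000 × 3.172) = 0.077657
regime bands: climb J<0.3170 | cruise [0.3170, 0.6340) | windmill J≥0.6340
J = 0.0777 → climb

J = 0.0777, regime = climb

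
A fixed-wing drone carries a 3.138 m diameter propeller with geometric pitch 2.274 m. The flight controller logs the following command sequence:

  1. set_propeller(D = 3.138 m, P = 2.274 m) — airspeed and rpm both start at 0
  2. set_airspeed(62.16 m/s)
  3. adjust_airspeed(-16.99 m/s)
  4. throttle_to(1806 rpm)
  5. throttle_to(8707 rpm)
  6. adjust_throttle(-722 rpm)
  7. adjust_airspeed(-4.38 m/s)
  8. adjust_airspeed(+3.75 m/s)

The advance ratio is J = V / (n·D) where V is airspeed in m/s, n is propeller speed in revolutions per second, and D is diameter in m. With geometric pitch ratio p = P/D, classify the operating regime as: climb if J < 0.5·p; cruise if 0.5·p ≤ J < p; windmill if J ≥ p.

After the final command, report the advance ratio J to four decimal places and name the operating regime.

set_propeller: D = 3.138 m, P = 2.274 m (p = P/D = 0.724665); state ← (V=0, rpm=0)
set_airspeed(62.16): V ← 62.16 m/s
adjust_airspeed(-16.99): V ← 62.16 -16.99 = 45.17 m/s
throttle_to(1806): rpm ← 1806
throttle_to(8707): rpm ← 8707
adjust_throttle(-722): rpm ← 8707 -722 = 7985
adjust_airspeed(-4.38): V ← 45.17 -4.38 = 40.79 m/s
adjust_airspeed(+3.75): V ← 40.79 +3.75 = 44.54 m/s
final state: V = 44.54 m/s, rpm = 7985 → n = rpm/60 = 133.083333 rev/s
J = V / (n·D) = 44.54 / (133.083333 × 3.138) = 0.106653
regime bands: climb J<0.3623 | cruise [0.3623, 0.7247) | windmill J≥0.7247
J = 0.1067 → climb

J = 0.1067, regime = climb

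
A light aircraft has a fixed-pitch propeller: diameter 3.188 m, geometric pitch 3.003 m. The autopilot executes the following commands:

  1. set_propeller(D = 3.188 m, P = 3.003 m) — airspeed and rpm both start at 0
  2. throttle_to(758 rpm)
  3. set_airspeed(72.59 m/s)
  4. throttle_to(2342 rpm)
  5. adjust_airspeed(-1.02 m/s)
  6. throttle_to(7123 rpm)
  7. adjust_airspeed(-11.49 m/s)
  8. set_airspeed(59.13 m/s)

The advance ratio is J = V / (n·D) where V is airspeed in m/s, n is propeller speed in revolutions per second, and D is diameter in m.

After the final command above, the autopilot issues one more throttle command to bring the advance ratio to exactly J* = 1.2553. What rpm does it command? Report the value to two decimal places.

set_propeller: D = 3.188 m, P = 3.003 m (p = P/D = 0.941970); state ← (V=0, rpm=0)
throttle_to(758): rpm ← 758
set_airspeed(72.59): V ← 72.59 m/s
throttle_to(2342): rpm ← 2342
adjust_airspeed(-1.02): V ← 72.59 -1.02 = 71.57 m/s
throttle_to(7123): rpm ← 7123
adjust_airspeed(-11.49): V ← 71.57 -11.49 = 60.08 m/s
set_airspeed(59.13): V ← 59.13 m/s
final state: V = 59.13 m/s, rpm = 7123 → n = rpm/60 = 118.716667 rev/s
target J* = 1.2553; solve J* = V/(n·D) for n: n = V/(J*·D) = 59.13/(1.2553 × 3.188) = 14.775495 rev/s
rpm = 60·n = 886.529696

rpm = 886.53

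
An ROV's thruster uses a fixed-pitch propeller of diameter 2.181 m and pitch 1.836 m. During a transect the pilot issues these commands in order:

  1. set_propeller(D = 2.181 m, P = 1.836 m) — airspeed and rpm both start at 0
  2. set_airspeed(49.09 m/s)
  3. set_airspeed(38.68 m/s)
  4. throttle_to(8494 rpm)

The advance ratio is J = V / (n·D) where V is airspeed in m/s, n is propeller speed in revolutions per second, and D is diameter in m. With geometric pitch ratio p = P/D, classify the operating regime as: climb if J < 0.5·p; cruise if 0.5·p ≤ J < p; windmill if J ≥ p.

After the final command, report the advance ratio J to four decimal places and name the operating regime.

set_propeller: D = 2.181 m, P = 1.836 m (p = P/D = 0.841816); state ← (V=0, rpm=0)
set_airspeed(49.09): V ← 49.09 m/s
set_airspeed(38.68): V ← 38.68 m/s
throttle_to(8494): rpm ← 8494
final state: V = 38.68 m/s, rpm = 8494 → n = rpm/60 = 141.566667 rev/s
J = V / (n·D) = 38.68 / (141.566667 × 2.181) = 0.125277
regime bands: climb J<0.4209 | cruise [0.4209, 0.8418) | windmill J≥0.8418
J = 0.1253 → climb

J = 0.1253, regime = climb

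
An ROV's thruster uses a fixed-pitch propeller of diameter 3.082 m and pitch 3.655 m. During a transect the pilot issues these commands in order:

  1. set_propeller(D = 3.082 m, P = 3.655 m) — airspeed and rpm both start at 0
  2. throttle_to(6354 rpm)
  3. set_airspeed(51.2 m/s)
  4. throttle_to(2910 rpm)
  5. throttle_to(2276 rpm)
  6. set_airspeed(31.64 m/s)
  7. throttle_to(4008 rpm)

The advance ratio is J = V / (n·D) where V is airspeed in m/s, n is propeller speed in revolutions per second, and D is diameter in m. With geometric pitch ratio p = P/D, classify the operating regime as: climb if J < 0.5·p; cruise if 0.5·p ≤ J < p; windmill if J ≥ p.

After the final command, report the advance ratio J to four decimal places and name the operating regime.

set_propeller: D = 3.082 m, P = 3.655 m (p = P/D = 1.185918); state ← (V=0, rpm=0)
throttle_to(6354): rpm ← 6354
set_airspeed(51.2): V ← 51.2 m/s
throttle_to(2910): rpm ← 2910
throttle_to(2276): rpm ← 2276
set_airspeed(31.64): V ← 31.64 m/s
throttle_to(4008): rpm ← 4008
final state: V = 31.64 m/s, rpm = 4008 → n = rpm/60 = 66.800000 rev/s
J = V / (n·D) = 31.64 / (66.800000 × 3.082) = 0.153684
regime bands: climb J<0.5930 | cruise [0.5930, 1.1859) | windmill J≥1.1859
J = 0.1537 → climb

J = 0.1537, regime = climb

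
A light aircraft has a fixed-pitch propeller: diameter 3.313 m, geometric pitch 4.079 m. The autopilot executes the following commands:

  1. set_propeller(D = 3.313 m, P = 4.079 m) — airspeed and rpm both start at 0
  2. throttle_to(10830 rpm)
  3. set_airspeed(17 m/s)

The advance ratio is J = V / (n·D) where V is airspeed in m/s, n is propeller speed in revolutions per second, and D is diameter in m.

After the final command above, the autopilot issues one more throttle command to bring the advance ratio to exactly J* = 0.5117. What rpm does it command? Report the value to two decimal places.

rpm = 601.68

set_propeller: D = 3.313 m, P = 4.079 m (p = P/D = 1.231210); state ← (V=0, rpm=0)
throttle_to(10830): rpm ← 10830
set_airspeed(17): V ← 17 m/s
final state: V = 17 m/s, rpm = 10830 → n = rpm/60 = 180.500000 rev/s
target J* = 0.5117; solve J* = V/(n·D) for n: n = V/(J*·D) = 17/(0.5117 × 3.313) = 10.027948 rev/s
rpm = 60·n = 601.676873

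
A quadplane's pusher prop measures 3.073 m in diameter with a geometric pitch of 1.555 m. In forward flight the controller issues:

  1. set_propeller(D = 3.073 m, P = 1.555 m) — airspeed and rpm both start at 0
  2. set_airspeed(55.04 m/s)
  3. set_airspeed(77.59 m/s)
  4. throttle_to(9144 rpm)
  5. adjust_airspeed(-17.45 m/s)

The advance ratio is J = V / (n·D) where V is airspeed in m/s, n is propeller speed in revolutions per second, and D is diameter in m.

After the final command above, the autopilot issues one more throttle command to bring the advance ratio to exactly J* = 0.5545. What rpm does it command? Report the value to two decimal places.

set_propeller: D = 3.073 m, P = 1.555 m (p = P/D = 0.506020); state ← (V=0, rpm=0)
set_airspeed(55.04): V ← 55.04 m/s
set_airspeed(77.59): V ← 77.59 m/s
throttle_to(9144): rpm ← 9144
adjust_airspeed(-17.45): V ← 77.59 -17.45 = 60.14 m/s
final state: V = 60.14 m/s, rpm = 9144 → n = rpm/60 = 152.400000 rev/s
target J* = 0.5545; solve J* = V/(n·D) for n: n = V/(J*·D) = 60.14/(0.5545 × 3.073) = 35.293873 rev/s
rpm = 60·n = 2117.632353

rpm = 2117.63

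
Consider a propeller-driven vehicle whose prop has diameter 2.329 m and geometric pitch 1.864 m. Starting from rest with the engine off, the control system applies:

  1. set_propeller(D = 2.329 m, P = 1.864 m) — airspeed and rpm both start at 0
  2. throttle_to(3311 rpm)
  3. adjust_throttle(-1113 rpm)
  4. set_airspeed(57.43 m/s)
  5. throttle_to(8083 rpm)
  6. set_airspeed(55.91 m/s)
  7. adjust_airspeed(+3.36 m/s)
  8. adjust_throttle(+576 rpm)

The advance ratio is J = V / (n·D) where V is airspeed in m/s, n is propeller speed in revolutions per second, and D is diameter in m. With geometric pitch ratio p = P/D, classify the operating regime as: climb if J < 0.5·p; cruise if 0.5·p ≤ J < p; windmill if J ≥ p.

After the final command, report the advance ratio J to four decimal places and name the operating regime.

set_propeller: D = 2.329 m, P = 1.864 m (p = P/D = 0.800343); state ← (V=0, rpm=0)
throttle_to(3311): rpm ← 3311
adjust_throttle(-1113): rpm ← 3311 -1113 = 2198
set_airspeed(57.43): V ← 57.43 m/s
throttle_to(8083): rpm ← 8083
set_airspeed(55.91): V ← 55.91 m/s
adjust_airspeed(+3.36): V ← 55.91 +3.36 = 59.27 m/s
adjust_throttle(+576): rpm ← 8083 +576 = 8659
final state: V = 59.27 m/s, rpm = 8659 → n = rpm/60 = 144.316667 rev/s
J = V / (n·D) = 59.27 / (144.316667 × 2.329) = 0.176339
regime bands: climb J<0.4002 | cruise [0.4002, 0.8003) | windmill J≥0.8003
J = 0.1763 → climb

J = 0.1763, regime = climb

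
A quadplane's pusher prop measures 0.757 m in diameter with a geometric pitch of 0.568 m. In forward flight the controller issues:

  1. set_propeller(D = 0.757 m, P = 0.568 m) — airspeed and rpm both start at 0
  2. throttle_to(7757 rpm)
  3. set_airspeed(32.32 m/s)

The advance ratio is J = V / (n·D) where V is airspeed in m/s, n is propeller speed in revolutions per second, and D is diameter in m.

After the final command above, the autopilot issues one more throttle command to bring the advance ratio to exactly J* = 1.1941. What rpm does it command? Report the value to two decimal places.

rpm = 2145.29

set_propeller: D = 0.757 m, P = 0.568 m (p = P/D = 0.750330); state ← (V=0, rpm=0)
throttle_to(7757): rpm ← 7757
set_airspeed(32.32): V ← 32.32 m/s
final state: V = 32.32 m/s, rpm = 7757 → n = rpm/60 = 129.283333 rev/s
target J* = 1.1941; solve J* = V/(n·D) for n: n = V/(J*·D) = 32.32/(1.1941 × 0.757) = 35.754835 rev/s
rpm = 60·n = 2145.290080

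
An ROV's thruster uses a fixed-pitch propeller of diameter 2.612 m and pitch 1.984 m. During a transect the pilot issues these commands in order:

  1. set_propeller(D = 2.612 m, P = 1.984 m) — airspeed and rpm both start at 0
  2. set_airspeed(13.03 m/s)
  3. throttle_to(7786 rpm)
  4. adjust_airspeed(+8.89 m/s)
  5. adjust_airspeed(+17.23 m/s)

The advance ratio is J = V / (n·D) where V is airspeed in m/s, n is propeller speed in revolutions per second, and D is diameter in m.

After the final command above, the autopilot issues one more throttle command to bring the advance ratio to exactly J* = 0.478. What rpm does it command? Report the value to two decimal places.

set_propeller: D = 2.612 m, P = 1.984 m (p = P/D = 0.759571); state ← (V=0, rpm=0)
set_airspeed(13.03): V ← 13.03 m/s
throttle_to(7786): rpm ← 7786
adjust_airspeed(+8.89): V ← 13.03 +8.89 = 21.92 m/s
adjust_airspeed(+17.23): V ← 21.92 +17.23 = 39.15 m/s
final state: V = 39.15 m/s, rpm = 7786 → n = rpm/60 = 129.766667 rev/s
target J* = 0.478; solve J* = V/(n·D) for n: n = V/(J*·D) = 39.15/(0.478 × 2.612) = 31.356725 rev/s
rpm = 60·n = 1881.403500

rpm = 1881.40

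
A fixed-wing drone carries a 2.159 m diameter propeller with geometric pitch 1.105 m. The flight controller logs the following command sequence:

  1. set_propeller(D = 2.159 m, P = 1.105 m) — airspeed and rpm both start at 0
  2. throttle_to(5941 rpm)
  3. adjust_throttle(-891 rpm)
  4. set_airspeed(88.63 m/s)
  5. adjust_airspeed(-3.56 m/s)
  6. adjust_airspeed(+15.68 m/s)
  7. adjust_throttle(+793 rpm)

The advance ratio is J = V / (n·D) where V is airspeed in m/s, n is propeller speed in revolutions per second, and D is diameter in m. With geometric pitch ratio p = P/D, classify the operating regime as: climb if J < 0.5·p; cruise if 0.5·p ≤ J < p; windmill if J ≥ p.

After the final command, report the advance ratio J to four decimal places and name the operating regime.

set_propeller: D = 2.159 m, P = 1.105 m (p = P/D = 0.511811); state ← (V=0, rpm=0)
throttle_to(5941): rpm ← 5941
adjust_throttle(-891): rpm ← 5941 -891 = 5050
set_airspeed(88.63): V ← 88.63 m/s
adjust_airspeed(-3.56): V ← 88.63 -3.56 = 85.07 m/s
adjust_airspeed(+15.68): V ← 85.07 +15.68 = 100.75 m/s
adjust_throttle(+793): rpm ← 5050 +793 = 5843
final state: V = 100.75 m/s, rpm = 5843 → n = rpm/60 = 97.383333 rev/s
J = V / (n·D) = 100.75 / (97.383333 × 2.159) = 0.479190
regime bands: climb J<0.2559 | cruise [0.2559, 0.5118) | windmill J≥0.5118
J = 0.4792 → cruise

J = 0.4792, regime = cruise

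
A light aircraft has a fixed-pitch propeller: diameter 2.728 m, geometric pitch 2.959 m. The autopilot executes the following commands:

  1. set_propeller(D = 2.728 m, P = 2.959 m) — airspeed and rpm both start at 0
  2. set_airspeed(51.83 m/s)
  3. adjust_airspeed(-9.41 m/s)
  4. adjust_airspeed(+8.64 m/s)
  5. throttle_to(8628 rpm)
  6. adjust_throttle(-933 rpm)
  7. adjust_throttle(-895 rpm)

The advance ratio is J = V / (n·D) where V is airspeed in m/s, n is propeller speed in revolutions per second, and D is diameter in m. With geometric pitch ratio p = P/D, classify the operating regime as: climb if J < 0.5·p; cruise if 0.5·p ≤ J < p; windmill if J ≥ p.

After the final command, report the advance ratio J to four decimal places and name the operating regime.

J = 0.1652, regime = climb

set_propeller: D = 2.728 m, P = 2.959 m (p = P/D = 1.084677); state ← (V=0, rpm=0)
set_airspeed(51.83): V ← 51.83 m/s
adjust_airspeed(-9.41): V ← 51.83 -9.41 = 42.42 m/s
adjust_airspeed(+8.64): V ← 42.42 +8.64 = 51.06 m/s
throttle_to(8628): rpm ← 8628
adjust_throttle(-933): rpm ← 8628 -933 = 7695
adjust_throttle(-895): rpm ← 7695 -895 = 6800
final state: V = 51.06 m/s, rpm = 6800 → n = rpm/60 = 113.333333 rev/s
J = V / (n·D) = 51.06 / (113.333333 × 2.728) = 0.165150
regime bands: climb J<0.5423 | cruise [0.5423, 1.0847) | windmill J≥1.0847
J = 0.1652 → climb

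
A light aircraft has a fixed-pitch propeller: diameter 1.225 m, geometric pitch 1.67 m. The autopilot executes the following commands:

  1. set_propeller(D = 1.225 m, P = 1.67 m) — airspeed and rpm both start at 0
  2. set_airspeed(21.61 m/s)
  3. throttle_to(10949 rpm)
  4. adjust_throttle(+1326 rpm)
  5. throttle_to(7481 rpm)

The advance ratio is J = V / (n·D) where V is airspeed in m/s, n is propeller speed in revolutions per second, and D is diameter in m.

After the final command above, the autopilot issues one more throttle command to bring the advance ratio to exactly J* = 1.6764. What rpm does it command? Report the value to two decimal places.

set_propeller: D = 1.225 m, P = 1.67 m (p = P/D = 1.363265); state ← (V=0, rpm=0)
set_airspeed(21.61): V ← 21.61 m/s
throttle_to(10949): rpm ← 10949
adjust_throttle(+1326): rpm ← 10949 +1326 = 12275
throttle_to(7481): rpm ← 7481
final state: V = 21.61 m/s, rpm = 7481 → n = rpm/60 = 124.683333 rev/s
target J* = 1.6764; solve J* = V/(n·D) for n: n = V/(J*·D) = 21.61/(1.6764 × 1.225) = 10.523035 rev/s
rpm = 60·n = 631.382116

rpm = 631.38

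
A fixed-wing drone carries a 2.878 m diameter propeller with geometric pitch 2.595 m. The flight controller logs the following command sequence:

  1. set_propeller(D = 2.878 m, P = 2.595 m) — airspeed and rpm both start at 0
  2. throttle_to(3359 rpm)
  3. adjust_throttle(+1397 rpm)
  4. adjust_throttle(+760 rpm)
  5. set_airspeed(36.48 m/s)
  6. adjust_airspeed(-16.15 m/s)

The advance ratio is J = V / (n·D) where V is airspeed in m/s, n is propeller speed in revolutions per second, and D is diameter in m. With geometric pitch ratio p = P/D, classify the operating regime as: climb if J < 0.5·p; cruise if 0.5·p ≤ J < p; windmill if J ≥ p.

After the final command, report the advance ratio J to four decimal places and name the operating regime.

J = 0.0768, regime = climb

set_propeller: D = 2.878 m, P = 2.595 m (p = P/D = 0.901668); state ← (V=0, rpm=0)
throttle_to(3359): rpm ← 3359
adjust_throttle(+1397): rpm ← 3359 +1397 = 4756
adjust_throttle(+760): rpm ← 4756 +760 = 5516
set_airspeed(36.48): V ← 36.48 m/s
adjust_airspeed(-16.15): V ← 36.48 -16.15 = 20.33 m/s
final state: V = 20.33 m/s, rpm = 5516 → n = rpm/60 = 91.933333 rev/s
J = V / (n·D) = 20.33 / (91.933333 × 2.878) = 0.076838
regime bands: climb J<0.4508 | cruise [0.4508, 0.9017) | windmill J≥0.9017
J = 0.0768 → climb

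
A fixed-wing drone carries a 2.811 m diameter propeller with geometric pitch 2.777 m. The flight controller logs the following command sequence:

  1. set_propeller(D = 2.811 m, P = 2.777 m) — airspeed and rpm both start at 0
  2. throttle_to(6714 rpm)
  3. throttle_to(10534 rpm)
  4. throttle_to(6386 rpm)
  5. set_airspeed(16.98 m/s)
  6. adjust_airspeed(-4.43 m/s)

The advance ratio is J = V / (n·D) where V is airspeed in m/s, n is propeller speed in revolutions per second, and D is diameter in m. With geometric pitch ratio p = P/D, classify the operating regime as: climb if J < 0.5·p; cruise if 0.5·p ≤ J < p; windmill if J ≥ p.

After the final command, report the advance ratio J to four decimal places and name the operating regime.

set_propeller: D = 2.811 m, P = 2.777 m (p = P/D = 0.987905); state ← (V=0, rpm=0)
throttle_to(6714): rpm ← 6714
throttle_to(10534): rpm ← 10534
throttle_to(6386): rpm ← 6386
set_airspeed(16.98): V ← 16.98 m/s
adjust_airspeed(-4.43): V ← 16.98 -4.43 = 12.55 m/s
final state: V = 12.55 m/s, rpm = 6386 → n = rpm/60 = 106.433333 rev/s
J = V / (n·D) = 12.55 / (106.433333 × 2.811) = 0.041947
regime bands: climb J<0.4940 | cruise [0.4940, 0.9879) | windmill J≥0.9879
J = 0.0419 → climb

J = 0.0419, regime = climb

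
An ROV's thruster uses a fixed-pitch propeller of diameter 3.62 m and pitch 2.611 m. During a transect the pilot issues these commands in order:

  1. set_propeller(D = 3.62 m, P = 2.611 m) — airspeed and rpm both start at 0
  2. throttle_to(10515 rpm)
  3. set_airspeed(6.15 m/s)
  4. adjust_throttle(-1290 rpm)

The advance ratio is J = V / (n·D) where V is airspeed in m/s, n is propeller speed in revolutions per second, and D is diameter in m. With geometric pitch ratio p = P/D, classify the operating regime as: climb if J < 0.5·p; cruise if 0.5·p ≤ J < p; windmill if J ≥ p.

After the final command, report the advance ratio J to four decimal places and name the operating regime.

set_propeller: D = 3.62 m, P = 2.611 m (p = P/D = 0.721271); state ← (V=0, rpm=0)
throttle_to(10515): rpm ← 10515
set_airspeed(6.15): V ← 6.15 m/s
adjust_throttle(-1290): rpm ← 10515 -1290 = 9225
final state: V = 6.15 m/s, rpm = 9225 → n = rpm/60 = 153.750000 rev/s
J = V / (n·D) = 6.15 / (153.750000 × 3.62) = 0.011050
regime bands: climb J<0.3606 | cruise [0.3606, 0.7213) | windmill J≥0.7213
J = 0.0110 → climb

J = 0.0110, regime = climb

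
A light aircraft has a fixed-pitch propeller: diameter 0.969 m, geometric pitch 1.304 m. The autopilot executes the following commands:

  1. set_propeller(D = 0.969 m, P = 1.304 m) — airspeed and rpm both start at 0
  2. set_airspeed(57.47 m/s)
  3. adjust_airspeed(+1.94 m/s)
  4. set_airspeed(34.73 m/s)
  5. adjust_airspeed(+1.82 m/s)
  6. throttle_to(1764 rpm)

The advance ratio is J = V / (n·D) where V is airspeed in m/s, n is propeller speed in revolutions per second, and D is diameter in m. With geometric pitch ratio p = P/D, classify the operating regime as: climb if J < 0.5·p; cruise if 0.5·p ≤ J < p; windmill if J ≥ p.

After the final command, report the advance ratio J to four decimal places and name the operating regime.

set_propeller: D = 0.969 m, P = 1.304 m (p = P/D = 1.345717); state ← (V=0, rpm=0)
set_airspeed(57.47): V ← 57.47 m/s
adjust_airspeed(+1.94): V ← 57.47 +1.94 = 59.41 m/s
set_airspeed(34.73): V ← 34.73 m/s
adjust_airspeed(+1.82): V ← 34.73 +1.82 = 36.55 m/s
throttle_to(1764): rpm ← 1764
final state: V = 36.55 m/s, rpm = 1764 → n = rpm/60 = 29.400000 rev/s
J = V / (n·D) = 36.55 / (29.400000 × 0.969) = 1.282969
regime bands: climb J<0.6729 | cruise [0.6729, 1.3457) | windmill J≥1.3457
J = 1.2830 → cruise

J = 1.2830, regime = cruise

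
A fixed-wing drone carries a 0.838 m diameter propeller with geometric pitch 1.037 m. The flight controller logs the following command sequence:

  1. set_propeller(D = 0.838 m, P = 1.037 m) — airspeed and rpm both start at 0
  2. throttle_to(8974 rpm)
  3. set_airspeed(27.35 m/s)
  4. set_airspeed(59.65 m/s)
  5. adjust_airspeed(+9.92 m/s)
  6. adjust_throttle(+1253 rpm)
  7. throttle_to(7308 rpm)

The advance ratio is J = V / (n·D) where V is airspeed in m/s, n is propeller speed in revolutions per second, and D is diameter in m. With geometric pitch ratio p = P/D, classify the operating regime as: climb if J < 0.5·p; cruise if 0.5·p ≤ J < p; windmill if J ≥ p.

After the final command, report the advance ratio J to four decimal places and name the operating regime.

J = 0.6816, regime = cruise

set_propeller: D = 0.838 m, P = 1.037 m (p = P/D = 1.237470); state ← (V=0, rpm=0)
throttle_to(8974): rpm ← 8974
set_airspeed(27.35): V ← 27.35 m/s
set_airspeed(59.65): V ← 59.65 m/s
adjust_airspeed(+9.92): V ← 59.65 +9.92 = 69.57 m/s
adjust_throttle(+1253): rpm ← 8974 +1253 = 10227
throttle_to(7308): rpm ← 7308
final state: V = 69.57 m/s, rpm = 7308 → n = rpm/60 = 121.800000 rev/s
J = V / (n·D) = 69.57 / (121.800000 × 0.838) = 0.681602
regime bands: climb J<0.6187 | cruise [0.6187, 1.2375) | windmill J≥1.2375
J = 0.6816 → cruise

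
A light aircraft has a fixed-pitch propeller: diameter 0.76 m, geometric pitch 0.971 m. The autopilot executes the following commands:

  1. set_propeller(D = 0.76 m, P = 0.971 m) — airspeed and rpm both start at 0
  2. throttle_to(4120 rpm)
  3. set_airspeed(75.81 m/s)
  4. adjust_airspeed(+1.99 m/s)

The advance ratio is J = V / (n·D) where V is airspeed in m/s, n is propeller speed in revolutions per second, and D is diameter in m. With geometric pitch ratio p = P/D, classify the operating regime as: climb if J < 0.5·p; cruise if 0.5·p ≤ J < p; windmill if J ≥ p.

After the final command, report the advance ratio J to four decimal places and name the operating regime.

set_propeller: D = 0.76 m, P = 0.971 m (p = P/D = 1.277632); state ← (V=0, rpm=0)
throttle_to(4120): rpm ← 4120
set_airspeed(75.81): V ← 75.81 m/s
adjust_airspeed(+1.99): V ← 75.81 +1.99 = 77.8 m/s
final state: V = 77.8 m/s, rpm = 4120 → n = rpm/60 = 68.666667 rev/s
J = V / (n·D) = 77.8 / (68.666667 × 0.76) = 1.490802
regime bands: climb J<0.6388 | cruise [0.6388, 1.2776) | windmill J≥1.2776
J = 1.4908 → windmill

J = 1.4908, regime = windmill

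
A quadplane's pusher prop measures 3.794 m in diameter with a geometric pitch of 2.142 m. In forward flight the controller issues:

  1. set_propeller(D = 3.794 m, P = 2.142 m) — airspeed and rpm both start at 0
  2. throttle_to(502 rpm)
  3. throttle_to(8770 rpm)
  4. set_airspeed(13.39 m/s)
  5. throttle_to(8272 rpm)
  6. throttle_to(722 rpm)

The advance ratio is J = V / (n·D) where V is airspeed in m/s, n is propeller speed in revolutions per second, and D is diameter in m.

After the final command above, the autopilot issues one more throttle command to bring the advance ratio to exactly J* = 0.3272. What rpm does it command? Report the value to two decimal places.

rpm = 647.17

set_propeller: D = 3.794 m, P = 2.142 m (p = P/D = 0.564576); state ← (V=0, rpm=0)
throttle_to(502): rpm ← 502
throttle_to(8770): rpm ← 8770
set_airspeed(13.39): V ← 13.39 m/s
throttle_to(8272): rpm ← 8272
throttle_to(722): rpm ← 722
final state: V = 13.39 m/s, rpm = 722 → n = rpm/60 = 12.033333 rev/s
target J* = 0.3272; solve J* = V/(n·D) for n: n = V/(J*·D) = 13.39/(0.3272 × 3.794) = 10.786237 rev/s
rpm = 60·n = 647.174215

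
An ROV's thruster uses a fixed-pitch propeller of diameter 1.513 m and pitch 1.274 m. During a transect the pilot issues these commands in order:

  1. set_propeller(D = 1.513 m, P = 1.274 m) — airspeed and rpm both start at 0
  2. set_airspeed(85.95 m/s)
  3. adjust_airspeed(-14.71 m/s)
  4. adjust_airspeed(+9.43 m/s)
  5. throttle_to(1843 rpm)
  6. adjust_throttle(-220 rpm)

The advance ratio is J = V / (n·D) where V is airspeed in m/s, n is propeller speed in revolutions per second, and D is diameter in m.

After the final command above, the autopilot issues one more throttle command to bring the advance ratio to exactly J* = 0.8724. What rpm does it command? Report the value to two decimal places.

rpm = 3666.98

set_propeller: D = 1.513 m, P = 1.274 m (p = P/D = 0.842036); state ← (V=0, rpm=0)
set_airspeed(85.95): V ← 85.95 m/s
adjust_airspeed(-14.71): V ← 85.95 -14.71 = 71.24 m/s
adjust_airspeed(+9.43): V ← 71.24 +9.43 = 80.67 m/s
throttle_to(1843): rpm ← 1843
adjust_throttle(-220): rpm ← 1843 -220 = 1623
final state: V = 80.67 m/s, rpm = 1623 → n = rpm/60 = 27.050000 rev/s
target J* = 0.8724; solve J* = V/(n·D) for n: n = V/(J*·D) = 80.67/(0.8724 × 1.513) = 61.116359 rev/s
rpm = 60·n = 3666.981529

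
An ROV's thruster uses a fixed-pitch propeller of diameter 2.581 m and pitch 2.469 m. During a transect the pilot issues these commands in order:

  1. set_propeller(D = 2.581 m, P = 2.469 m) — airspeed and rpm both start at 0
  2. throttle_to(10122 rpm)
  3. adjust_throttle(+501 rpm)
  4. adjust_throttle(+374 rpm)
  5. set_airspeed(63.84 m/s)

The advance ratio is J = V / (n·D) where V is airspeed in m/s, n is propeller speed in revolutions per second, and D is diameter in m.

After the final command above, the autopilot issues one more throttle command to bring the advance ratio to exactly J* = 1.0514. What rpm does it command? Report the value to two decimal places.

set_propeller: D = 2.581 m, P = 2.469 m (p = P/D = 0.956606); state ← (V=0, rpm=0)
throttle_to(10122): rpm ← 10122
adjust_throttle(+501): rpm ← 10122 +501 = 10623
adjust_throttle(+374): rpm ← 10623 +374 = 10997
set_airspeed(63.84): V ← 63.84 m/s
final state: V = 63.84 m/s, rpm = 10997 → n = rpm/60 = 183.283333 rev/s
target J* = 1.0514; solve J* = V/(n·D) for n: n = V/(J*·D) = 63.84/(1.0514 × 2.581) = 23.525394 rev/s
rpm = 60·n = 1411.523625

rpm = 1411.52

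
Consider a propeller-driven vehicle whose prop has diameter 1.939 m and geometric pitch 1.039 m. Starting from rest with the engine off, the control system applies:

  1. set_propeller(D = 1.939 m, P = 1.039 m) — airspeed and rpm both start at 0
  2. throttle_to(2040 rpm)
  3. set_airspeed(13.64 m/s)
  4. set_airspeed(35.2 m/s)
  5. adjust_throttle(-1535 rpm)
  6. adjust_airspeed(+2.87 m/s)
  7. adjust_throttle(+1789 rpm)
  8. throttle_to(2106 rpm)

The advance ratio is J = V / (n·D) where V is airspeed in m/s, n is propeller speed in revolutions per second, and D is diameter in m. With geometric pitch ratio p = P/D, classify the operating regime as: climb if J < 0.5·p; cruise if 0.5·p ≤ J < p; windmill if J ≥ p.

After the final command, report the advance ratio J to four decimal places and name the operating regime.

set_propeller: D = 1.939 m, P = 1.039 m (p = P/D = 0.535843); state ← (V=0, rpm=0)
throttle_to(2040): rpm ← 2040
set_airspeed(13.64): V ← 13.64 m/s
set_airspeed(35.2): V ← 35.2 m/s
adjust_throttle(-1535): rpm ← 2040 -1535 = 505
adjust_airspeed(+2.87): V ← 35.2 +2.87 = 38.07 m/s
adjust_throttle(+1789): rpm ← 505 +1789 = 2294
throttle_to(2106): rpm ← 2106
final state: V = 38.07 m/s, rpm = 2106 → n = rpm/60 = 35.100000 rev/s
J = V / (n·D) = 38.07 / (35.100000 × 1.939) = 0.559368
regime bands: climb J<0.2679 | cruise [0.2679, 0.5358) | windmill J≥0.5358
J = 0.5594 → windmill

J = 0.5594, regime = windmill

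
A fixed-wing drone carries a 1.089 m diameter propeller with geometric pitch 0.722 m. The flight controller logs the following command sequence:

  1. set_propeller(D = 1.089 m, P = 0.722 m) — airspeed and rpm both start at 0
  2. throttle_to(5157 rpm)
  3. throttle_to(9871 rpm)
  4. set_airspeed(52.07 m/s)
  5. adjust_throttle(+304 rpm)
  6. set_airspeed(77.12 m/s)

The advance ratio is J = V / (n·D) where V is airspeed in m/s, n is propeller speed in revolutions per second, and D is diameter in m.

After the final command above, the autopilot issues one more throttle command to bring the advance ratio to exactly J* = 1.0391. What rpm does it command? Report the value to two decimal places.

set_propeller: D = 1.089 m, P = 0.722 m (p = P/D = 0.662994); state ← (V=0, rpm=0)
throttle_to(5157): rpm ← 5157
throttle_to(9871): rpm ← 9871
set_airspeed(52.07): V ← 52.07 m/s
adjust_throttle(+304): rpm ← 9871 +304 = 10175
set_airspeed(77.12): V ← 77.12 m/s
final state: V = 77.12 m/s, rpm = 10175 → n = rpm/60 = 169.583333 rev/s
target J* = 1.0391; solve J* = V/(n·D) for n: n = V/(J*·D) = 77.12/(1.0391 × 1.089) = 68.152501 rev/s
rpm = 60·n = 4089.150046

rpm = 4089.15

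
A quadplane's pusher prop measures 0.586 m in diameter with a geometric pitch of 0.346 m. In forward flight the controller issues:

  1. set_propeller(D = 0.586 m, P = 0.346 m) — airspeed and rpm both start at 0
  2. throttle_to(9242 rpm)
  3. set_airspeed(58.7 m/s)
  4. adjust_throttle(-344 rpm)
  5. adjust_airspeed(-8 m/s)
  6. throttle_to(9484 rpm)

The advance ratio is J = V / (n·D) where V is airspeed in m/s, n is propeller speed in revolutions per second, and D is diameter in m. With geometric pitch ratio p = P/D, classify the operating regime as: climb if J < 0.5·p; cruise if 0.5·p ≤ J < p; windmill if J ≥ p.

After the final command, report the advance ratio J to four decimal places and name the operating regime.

set_propeller: D = 0.586 m, P = 0.346 m (p = P/D = 0.590444); state ← (V=0, rpm=0)
throttle_to(9242): rpm ← 9242
set_airspeed(58.7): V ← 58.7 m/s
adjust_throttle(-344): rpm ← 9242 -344 = 8898
adjust_airspeed(-8): V ← 58.7 -8 = 50.7 m/s
throttle_to(9484): rpm ← 9484
final state: V = 50.7 m/s, rpm = 9484 → n = rpm/60 = 158.066667 rev/s
J = V / (n·D) = 50.7 / (158.066667 × 0.586) = 0.547356
regime bands: climb J<0.2952 | cruise [0.2952, 0.5904) | windmill J≥0.5904
J = 0.5474 → cruise

J = 0.5474, regime = cruise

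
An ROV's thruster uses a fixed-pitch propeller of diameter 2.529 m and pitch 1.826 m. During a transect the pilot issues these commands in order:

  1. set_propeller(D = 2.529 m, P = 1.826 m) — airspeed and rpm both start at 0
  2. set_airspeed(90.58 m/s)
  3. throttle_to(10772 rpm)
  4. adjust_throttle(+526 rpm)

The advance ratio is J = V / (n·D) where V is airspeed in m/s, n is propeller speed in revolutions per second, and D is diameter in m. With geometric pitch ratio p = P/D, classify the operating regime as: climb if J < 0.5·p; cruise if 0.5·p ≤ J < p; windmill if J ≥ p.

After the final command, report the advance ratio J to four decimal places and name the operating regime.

J = 0.1902, regime = climb

set_propeller: D = 2.529 m, P = 1.826 m (p = P/D = 0.722025); state ← (V=0, rpm=0)
set_airspeed(90.58): V ← 90.58 m/s
throttle_to(10772): rpm ← 10772
adjust_throttle(+526): rpm ← 10772 +526 = 11298
final state: V = 90.58 m/s, rpm = 11298 → n = rpm/60 = 188.300000 rev/s
J = V / (n·D) = 90.58 / (188.300000 × 2.529) = 0.190210
regime bands: climb J<0.3610 | cruise [0.3610, 0.7220) | windmill J≥0.7220
J = 0.1902 → climb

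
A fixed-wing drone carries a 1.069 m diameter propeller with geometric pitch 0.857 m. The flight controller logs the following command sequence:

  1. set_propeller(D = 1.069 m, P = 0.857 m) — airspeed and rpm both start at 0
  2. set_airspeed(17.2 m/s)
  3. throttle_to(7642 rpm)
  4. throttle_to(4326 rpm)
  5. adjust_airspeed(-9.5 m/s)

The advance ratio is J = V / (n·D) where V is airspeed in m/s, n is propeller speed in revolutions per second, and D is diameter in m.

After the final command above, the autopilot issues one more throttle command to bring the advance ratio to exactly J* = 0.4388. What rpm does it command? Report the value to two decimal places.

rpm = 984.91

set_propeller: D = 1.069 m, P = 0.857 m (p = P/D = 0.801684); state ← (V=0, rpm=0)
set_airspeed(17.2): V ← 17.2 m/s
throttle_to(7642): rpm ← 7642
throttle_to(4326): rpm ← 4326
adjust_airspeed(-9.5): V ← 17.2 -9.5 = 7.7 m/s
final state: V = 7.7 m/s, rpm = 4326 → n = rpm/60 = 72.100000 rev/s
target J* = 0.4388; solve J* = V/(n·D) for n: n = V/(J*·D) = 7.7/(0.4388 × 1.069) = 16.415208 rev/s
rpm = 60·n = 984.912505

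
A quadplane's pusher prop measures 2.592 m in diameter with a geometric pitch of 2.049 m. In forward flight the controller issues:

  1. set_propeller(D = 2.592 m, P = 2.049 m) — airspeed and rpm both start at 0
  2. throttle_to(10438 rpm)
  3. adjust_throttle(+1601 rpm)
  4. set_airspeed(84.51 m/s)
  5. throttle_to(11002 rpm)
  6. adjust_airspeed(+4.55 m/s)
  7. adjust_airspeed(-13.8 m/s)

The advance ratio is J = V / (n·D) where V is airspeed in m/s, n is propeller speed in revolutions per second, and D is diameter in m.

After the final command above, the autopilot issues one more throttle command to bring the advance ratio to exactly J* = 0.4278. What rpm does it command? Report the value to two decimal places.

rpm = 4072.30

set_propeller: D = 2.592 m, P = 2.049 m (p = P/D = 0.790509); state ← (V=0, rpm=0)
throttle_to(10438): rpm ← 10438
adjust_throttle(+1601): rpm ← 10438 +1601 = 12039
set_airspeed(84.51): V ← 84.51 m/s
throttle_to(11002): rpm ← 11002
adjust_airspeed(+4.55): V ← 84.51 +4.55 = 89.06 m/s
adjust_airspeed(-13.8): V ← 89.06 -13.8 = 75.26 m/s
final state: V = 75.26 m/s, rpm = 11002 → n = rpm/60 = 183.366667 rev/s
target J* = 0.4278; solve J* = V/(n·D) for n: n = V/(J*·D) = 75.26/(0.4278 × 2.592) = 67.871655 rev/s
rpm = 60·n = 4072.299274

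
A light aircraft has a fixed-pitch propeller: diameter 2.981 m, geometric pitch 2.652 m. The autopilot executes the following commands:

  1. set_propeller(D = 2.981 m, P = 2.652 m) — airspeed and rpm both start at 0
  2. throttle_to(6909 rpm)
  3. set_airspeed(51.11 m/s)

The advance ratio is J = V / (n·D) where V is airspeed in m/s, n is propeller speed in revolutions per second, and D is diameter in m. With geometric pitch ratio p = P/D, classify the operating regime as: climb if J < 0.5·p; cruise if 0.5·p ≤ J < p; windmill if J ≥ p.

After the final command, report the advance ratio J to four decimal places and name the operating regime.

set_propeller: D = 2.981 m, P = 2.652 m (p = P/D = 0.889634); state ← (V=0, rpm=0)
throttle_to(6909): rpm ← 6909
set_airspeed(51.11): V ← 51.11 m/s
final state: V = 51.11 m/s, rpm = 6909 → n = rpm/60 = 115.150000 rev/s
J = V / (n·D) = 51.11 / (115.150000 × 2.981) = 0.148895
regime bands: climb J<0.4448 | cruise [0.4448, 0.8896) | windmill J≥0.8896
J = 0.1489 → climb

J = 0.1489, regime = climb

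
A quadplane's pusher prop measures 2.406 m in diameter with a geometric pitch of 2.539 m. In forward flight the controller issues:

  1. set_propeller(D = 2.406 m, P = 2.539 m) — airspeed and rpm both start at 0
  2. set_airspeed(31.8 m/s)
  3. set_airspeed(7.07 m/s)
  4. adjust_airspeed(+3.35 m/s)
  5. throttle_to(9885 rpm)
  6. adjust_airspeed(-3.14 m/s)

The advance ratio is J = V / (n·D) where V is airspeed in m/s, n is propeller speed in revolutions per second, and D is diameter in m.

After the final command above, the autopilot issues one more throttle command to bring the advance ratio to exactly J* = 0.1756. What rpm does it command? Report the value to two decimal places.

set_propeller: D = 2.406 m, P = 2.539 m (p = P/D = 1.055278); state ← (V=0, rpm=0)
set_airspeed(31.8): V ← 31.8 m/s
set_airspeed(7.07): V ← 7.07 m/s
adjust_airspeed(+3.35): V ← 7.07 +3.35 = 10.42 m/s
throttle_to(9885): rpm ← 9885
adjust_airspeed(-3.14): V ← 10.42 -3.14 = 7.28 m/s
final state: V = 7.28 m/s, rpm = 9885 → n = rpm/60 = 164.750000 rev/s
target J* = 0.1756; solve J* = V/(n·D) for n: n = V/(J*·D) = 7.28/(0.1756 × 2.406) = 17.231030 rev/s
rpm = 60·n = 1033.861815

rpm = 1033.86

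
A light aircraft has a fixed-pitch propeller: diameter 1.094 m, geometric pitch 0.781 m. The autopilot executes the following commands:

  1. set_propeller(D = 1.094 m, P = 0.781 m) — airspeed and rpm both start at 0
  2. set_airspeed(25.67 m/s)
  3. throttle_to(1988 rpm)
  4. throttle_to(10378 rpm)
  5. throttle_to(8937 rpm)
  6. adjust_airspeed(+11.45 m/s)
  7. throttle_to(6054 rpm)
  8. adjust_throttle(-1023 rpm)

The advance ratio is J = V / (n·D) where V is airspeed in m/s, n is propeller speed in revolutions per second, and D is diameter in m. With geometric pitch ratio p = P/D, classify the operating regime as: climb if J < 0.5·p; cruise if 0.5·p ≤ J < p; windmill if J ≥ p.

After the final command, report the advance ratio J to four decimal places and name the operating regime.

set_propeller: D = 1.094 m, P = 0.781 m (p = P/D = 0.713894); state ← (V=0, rpm=0)
set_airspeed(25.67): V ← 25.67 m/s
throttle_to(1988): rpm ← 1988
throttle_to(10378): rpm ← 10378
throttle_to(8937): rpm ← 8937
adjust_airspeed(+11.45): V ← 25.67 +11.45 = 37.12 m/s
throttle_to(6054): rpm ← 6054
adjust_throttle(-1023): rpm ← 6054 -1023 = 5031
final state: V = 37.12 m/s, rpm = 5031 → n = rpm/60 = 83.850000 rev/s
J = V / (n·D) = 37.12 / (83.850000 × 1.094) = 0.404657
regime bands: climb J<0.3569 | cruise [0.3569, 0.7139) | windmill J≥0.7139
J = 0.4047 → cruise

J = 0.4047, regime = cruise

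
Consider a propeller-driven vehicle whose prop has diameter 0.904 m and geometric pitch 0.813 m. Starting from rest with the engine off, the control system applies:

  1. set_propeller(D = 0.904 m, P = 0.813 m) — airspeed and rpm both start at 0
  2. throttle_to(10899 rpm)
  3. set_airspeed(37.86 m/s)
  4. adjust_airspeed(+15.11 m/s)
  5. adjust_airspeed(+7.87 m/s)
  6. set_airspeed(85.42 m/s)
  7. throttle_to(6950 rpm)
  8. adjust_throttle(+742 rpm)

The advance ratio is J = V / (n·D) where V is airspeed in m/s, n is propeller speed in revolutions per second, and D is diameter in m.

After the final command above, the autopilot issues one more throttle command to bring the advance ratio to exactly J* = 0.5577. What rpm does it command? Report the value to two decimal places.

set_propeller: D = 0.904 m, P = 0.813 m (p = P/D = 0.899336); state ← (V=0, rpm=0)
throttle_to(10899): rpm ← 10899
set_airspeed(37.86): V ← 37.86 m/s
adjust_airspeed(+15.11): V ← 37.86 +15.11 = 52.97 m/s
adjust_airspeed(+7.87): V ← 52.97 +7.87 = 60.84 m/s
set_airspeed(85.42): V ← 85.42 m/s
throttle_to(6950): rpm ← 6950
adjust_throttle(+742): rpm ← 6950 +742 = 7692
final state: V = 85.42 m/s, rpm = 7692 → n = rpm/60 = 128.200000 rev/s
target J* = 0.5577; solve J* = V/(n·D) for n: n = V/(J*·D) = 85.42/(0.5577 × 0.904) = 169.430071 rev/s
rpm = 60·n = 10165.804243

rpm = 10165.80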